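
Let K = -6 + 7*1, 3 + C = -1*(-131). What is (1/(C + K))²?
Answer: 1/16641 ≈ 6.0093e-5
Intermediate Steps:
C = 128 (C = -3 - 1*(-131) = -3 + 131 = 128)
K = 1 (K = -6 + 7 = 1)
(1/(C + K))² = (1/(128 + 1))² = (1/129)² = 1/16641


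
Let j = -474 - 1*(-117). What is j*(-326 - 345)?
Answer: 239547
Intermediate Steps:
j = -357 (j = -474 + 117 = -357)
j*(-326 - 345) = -357*(-326 - 345) = -357*(-671) = 239547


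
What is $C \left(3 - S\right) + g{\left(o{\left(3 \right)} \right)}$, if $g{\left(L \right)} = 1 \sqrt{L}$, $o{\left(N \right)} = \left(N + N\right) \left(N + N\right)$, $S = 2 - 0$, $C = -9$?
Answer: $-3$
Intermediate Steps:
$S = 2$ ($S = 2 + 0 = 2$)
$o{\left(N \right)} = 4 N^{2}$ ($o{\left(N \right)} = 2 N 2 N = 4 N^{2}$)
$g{\left(L \right)} = \sqrt{L}$
$C \left(3 - S\right) + g{\left(o{\left(3 \right)} \right)} = - 9 \left(3 - 2\right) + \sqrt{4 \cdot 3^{2}} = - 9 \left(3 - 2\right) + \sqrt{4 \cdot 9} = \left(-9\right) 1 + \sqrt{36} = -9 + 6 = -3$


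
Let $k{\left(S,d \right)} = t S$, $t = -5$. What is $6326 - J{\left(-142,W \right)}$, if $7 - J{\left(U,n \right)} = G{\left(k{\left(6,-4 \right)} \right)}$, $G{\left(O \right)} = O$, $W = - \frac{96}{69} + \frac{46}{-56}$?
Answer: $6289$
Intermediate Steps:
$W = - \frac{1425}{644}$ ($W = \left(-96\right) \frac{1}{69} + 46 \left(- \frac{1}{56}\right) = - \frac{32}{23} - \frac{23}{28} = - \frac{1425}{644} \approx -2.2127$)
$k{\left(S,d \right)} = - 5 S$
$J{\left(U,n \right)} = 37$ ($J{\left(U,n \right)} = 7 - \left(-5\right) 6 = 7 - -30 = 7 + 30 = 37$)
$6326 - J{\left(-142,W \right)} = 6326 - 37 = 6289$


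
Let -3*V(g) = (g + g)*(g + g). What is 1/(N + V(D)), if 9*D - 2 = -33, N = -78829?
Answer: -243/19159291 ≈ -1.2683e-5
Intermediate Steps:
D = -31/9 (D = 2/9 + (⅑)*(-33) = 2/9 - 11/3 = -31/9 ≈ -3.4444)
V(g) = -4*g²/3 (V(g) = -(g + g)*(g + g)/3 = -2*g*2*g/3 = -4*g²/3)
1/(N + V(D)) = 1/(-78829 - 4*(-31/9)²/3) = 1/(-78829 - 4/3*961/81) = 1/(-78829 - 3844/243) = 1/(-19159291/243) = -243/19159291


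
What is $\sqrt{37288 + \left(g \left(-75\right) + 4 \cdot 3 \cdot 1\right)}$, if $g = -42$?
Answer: $5 \sqrt{1618} \approx 201.12$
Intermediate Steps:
$\sqrt{37288 + \left(g \left(-75\right) + 4 \cdot 3 \cdot 1\right)} = \sqrt{37288 + \left(\left(-42\right) \left(-75\right) + 4 \cdot 3 \cdot 1\right)} = \sqrt{37288 + \left(3150 + 12 \cdot 1\right)} = \sqrt{37288 + \left(3150 + 12\right)} = \sqrt{37288 + 3162} = \sqrt{40450} = 5 \sqrt{1618}$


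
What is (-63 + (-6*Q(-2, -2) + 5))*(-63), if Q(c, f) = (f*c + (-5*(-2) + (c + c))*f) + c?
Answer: -126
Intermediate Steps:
Q(c, f) = c + c*f + f*(10 + 2*c) (Q(c, f) = (c*f + (10 + 2*c)*f) + c = (c*f + f*(10 + 2*c)) + c = c + c*f + f*(10 + 2*c))
(-63 + (-6*Q(-2, -2) + 5))*(-63) = (-63 + (-6*(-2 + 10*(-2) + 3*(-2)*(-2)) + 5))*(-63) = (-63 + (-6*(-2 - 20 + 12) + 5))*(-63) = (-63 + (-6*(-10) + 5))*(-63) = (-63 + (60 + 5))*(-63) = (-63 + 65)*(-63) = 2*(-63) = -126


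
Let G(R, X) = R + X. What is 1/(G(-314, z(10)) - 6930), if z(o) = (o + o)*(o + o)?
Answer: -1/6844 ≈ -0.00014611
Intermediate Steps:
z(o) = 4*o² (z(o) = (2*o)*(2*o) = 4*o²)
1/(G(-314, z(10)) - 6930) = 1/((-314 + 4*10²) - 6930) = 1/((-314 + 4*100) - 6930) = 1/((-314 + 400) - 6930) = 1/(86 - 6930) = 1/(-6844) = -1/6844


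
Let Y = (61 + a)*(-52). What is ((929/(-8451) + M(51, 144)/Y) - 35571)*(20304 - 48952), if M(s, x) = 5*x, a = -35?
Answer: 1455435731894720/1428219 ≈ 1.0191e+9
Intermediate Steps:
Y = -1352 (Y = (61 - 35)*(-52) = 26*(-52) = -1352)
((929/(-8451) + M(51, 144)/Y) - 35571)*(20304 - 48952) = ((929/(-8451) + (5*144)/(-1352)) - 35571)*(20304 - 48952) = ((929*(-1/8451) + 720*(-1/1352)) - 35571)*(-28648) = ((-929/8451 - 90/169) - 35571)*(-28648) = (-917591/1428219 - 35571)*(-28648) = -50804095640/1428219*(-28648) = 1455435731894720/1428219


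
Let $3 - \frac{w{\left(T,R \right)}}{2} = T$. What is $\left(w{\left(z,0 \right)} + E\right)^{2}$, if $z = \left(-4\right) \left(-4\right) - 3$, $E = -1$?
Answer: $441$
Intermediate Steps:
$z = 13$ ($z = 16 - 3 = 13$)
$w{\left(T,R \right)} = 6 - 2 T$
$\left(w{\left(z,0 \right)} + E\right)^{2} = \left(\left(6 - 26\right) - 1\right)^{2} = \left(-20 - 1\right)^{2} = \left(-21\right)^{2} = 441$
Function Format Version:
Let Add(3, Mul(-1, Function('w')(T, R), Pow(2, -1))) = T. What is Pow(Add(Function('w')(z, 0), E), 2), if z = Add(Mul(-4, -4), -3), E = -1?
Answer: 441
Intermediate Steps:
z = 13 (z = Add(16, -3) = 13)
Function('w')(T, R) = Add(6, Mul(-2, T))
Pow(Add(Function('w')(z, 0), E), 2) = Pow(Add(Add(6, Mul(-2, 13)), -1), 2) = Pow(Add(Add(6, -26), -1), 2) = Pow(Add(-20, -1), 2) = Pow(-21, 2) = 441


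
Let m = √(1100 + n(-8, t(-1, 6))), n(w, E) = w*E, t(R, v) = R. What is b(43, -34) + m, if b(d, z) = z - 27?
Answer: -61 + 2*√277 ≈ -27.713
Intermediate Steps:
b(d, z) = -27 + z
n(w, E) = E*w
m = 2*√277 (m = √(1100 - 1*(-8)) = √(1100 + 8) = √1108 = 2*√277 ≈ 33.287)
b(43, -34) + m = (-27 - 34) + 2*√277 = -61 + 2*√277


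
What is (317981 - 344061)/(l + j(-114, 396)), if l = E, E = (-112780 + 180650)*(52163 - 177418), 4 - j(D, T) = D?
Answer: 6520/2125264183 ≈ 3.0679e-6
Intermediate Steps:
j(D, T) = 4 - D
E = -8501056850 (E = 67870*(-125255) = -8501056850)
l = -8501056850
(317981 - 344061)/(l + j(-114, 396)) = (317981 - 344061)/(-8501056850 + (4 - 1*(-114))) = -26080/(-8501056850 + (4 + 114)) = -26080/(-8501056850 + 118) = -26080/(-8501056732) = -26080*(-1/8501056732) = 6520/2125264183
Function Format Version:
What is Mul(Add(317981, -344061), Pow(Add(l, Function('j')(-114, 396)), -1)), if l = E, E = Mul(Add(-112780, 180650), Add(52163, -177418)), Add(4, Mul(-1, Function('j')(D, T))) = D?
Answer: Rational(6520, 2125264183) ≈ 3.0679e-6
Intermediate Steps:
Function('j')(D, T) = Add(4, Mul(-1, D))
E = -8501056850 (E = Mul(67870, -125255) = -8501056850)
l = -8501056850
Mul(Add(317981, -344061), Pow(Add(l, Function('j')(-114, 396)), -1)) = Mul(Add(317981, -344061), Pow(Add(-8501056850, Add(4, Mul(-1, -114))), -1)) = Mul(-26080, Pow(Add(-8501056850, Add(4, 114)), -1)) = Mul(-26080, Pow(Add(-8501056850, 118), -1)) = Mul(-26080, Pow(-8501056732, -1)) = Mul(-26080, Rational(-1, 8501056732)) = Rational(6520, 2125264183)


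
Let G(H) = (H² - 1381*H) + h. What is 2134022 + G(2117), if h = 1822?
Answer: 3693956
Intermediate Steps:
G(H) = 1822 + H² - 1381*H (G(H) = (H² - 1381*H) + 1822 = 1822 + H² - 1381*H)
2134022 + G(2117) = 2134022 + (1822 + 2117² - 1381*2117) = 2134022 + (1822 + 4481689 - 2923577) = 2134022 + 1559934 = 3693956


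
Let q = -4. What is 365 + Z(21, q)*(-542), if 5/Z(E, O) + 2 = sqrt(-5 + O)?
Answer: 10165/13 + 8130*I/13 ≈ 781.92 + 625.38*I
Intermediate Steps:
Z(E, O) = 5/(-2 + sqrt(-5 + O))
365 + Z(21, q)*(-542) = 365 + (5/(-2 + sqrt(-5 - 4)))*(-542) = 365 + (5/(-2 + sqrt(-9)))*(-542) = 365 + (5/(-2 + 3*I))*(-542) = 365 + (5*((-2 - 3*I)/13))*(-542) = 365 + (5*(-2 - 3*I)/13)*(-542) = 365 - 2710*(-2 - 3*I)/13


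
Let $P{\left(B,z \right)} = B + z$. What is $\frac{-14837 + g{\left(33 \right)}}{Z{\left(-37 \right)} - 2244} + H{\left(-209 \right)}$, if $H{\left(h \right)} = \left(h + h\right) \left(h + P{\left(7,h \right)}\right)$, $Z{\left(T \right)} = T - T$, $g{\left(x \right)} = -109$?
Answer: $\frac{64254943}{374} \approx 1.718 \cdot 10^{5}$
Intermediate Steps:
$Z{\left(T \right)} = 0$
$H{\left(h \right)} = 2 h \left(7 + 2 h\right)$ ($H{\left(h \right)} = \left(h + h\right) \left(h + \left(7 + h\right)\right) = 2 h \left(7 + 2 h\right)$)
$\frac{-14837 + g{\left(33 \right)}}{Z{\left(-37 \right)} - 2244} + H{\left(-209 \right)} = \frac{-14837 - 109}{0 - 2244} + 2 \left(-209\right) \left(7 + 2 \left(-209\right)\right) = - \frac{14946}{-2244} + 2 \left(-209\right) \left(7 - 418\right) = \left(-14946\right) \left(- \frac{1}{2244}\right) + 2 \left(-209\right) \left(-411\right) = \frac{2491}{374} + 171798 = \frac{64254943}{374}$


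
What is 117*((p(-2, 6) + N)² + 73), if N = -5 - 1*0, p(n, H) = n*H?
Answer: 42354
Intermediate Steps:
p(n, H) = H*n
N = -5 (N = -5 + 0 = -5)
117*((p(-2, 6) + N)² + 73) = 117*((6*(-2) - 5)² + 73) = 117*((-12 - 5)² + 73) = 117*((-17)² + 73) = 117*(289 + 73) = 117*362 = 42354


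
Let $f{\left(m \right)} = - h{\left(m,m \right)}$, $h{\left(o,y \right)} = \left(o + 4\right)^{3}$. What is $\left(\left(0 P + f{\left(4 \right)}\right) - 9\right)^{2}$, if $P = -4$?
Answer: $271441$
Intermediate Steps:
$h{\left(o,y \right)} = \left(4 + o\right)^{3}$
$f{\left(m \right)} = - \left(4 + m\right)^{3}$
$\left(\left(0 P + f{\left(4 \right)}\right) - 9\right)^{2} = \left(\left(0 \left(-4\right) - \left(4 + 4\right)^{3}\right) - 9\right)^{2} = \left(\left(0 - 8^{3}\right) - 9\right)^{2} = \left(\left(0 - 512\right) - 9\right)^{2} = \left(-512 - 9\right)^{2} = \left(-521\right)^{2} = 271441$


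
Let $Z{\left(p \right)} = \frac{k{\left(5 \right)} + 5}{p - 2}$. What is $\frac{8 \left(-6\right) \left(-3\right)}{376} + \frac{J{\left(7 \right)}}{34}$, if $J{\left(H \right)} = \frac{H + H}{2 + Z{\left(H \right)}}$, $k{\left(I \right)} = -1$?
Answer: $\frac{847}{1598} \approx 0.53004$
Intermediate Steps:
$Z{\left(p \right)} = \frac{4}{-2 + p}$ ($Z{\left(p \right)} = \frac{-1 + 5}{p - 2} = \frac{4}{-2 + p}$)
$J{\left(H \right)} = \frac{2 H}{2 + \frac{4}{-2 + H}}$ ($J{\left(H \right)} = \frac{H + H}{2 + \frac{4}{-2 + H}} = \frac{2 H}{2 + \frac{4}{-2 + H}}$)
$\frac{8 \left(-6\right) \left(-3\right)}{376} + \frac{J{\left(7 \right)}}{34} = \frac{8 \left(-6\right) \left(-3\right)}{376} + \frac{-2 + 7}{34} = \left(-48\right) \left(-3\right) \frac{1}{376} + 5 \cdot \frac{1}{34} = 144 \cdot \frac{1}{376} + \frac{5}{34} = \frac{18}{47} + \frac{5}{34} = \frac{847}{1598}$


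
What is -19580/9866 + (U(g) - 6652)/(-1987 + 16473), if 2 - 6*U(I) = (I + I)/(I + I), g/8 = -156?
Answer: -1047788603/428756628 ≈ -2.4438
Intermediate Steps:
g = -1248 (g = 8*(-156) = -1248)
U(I) = ⅙ (U(I) = ⅓ - (I + I)/(6*(I + I)) = ⅓ - 2*I/(6*(2*I)) = ⅓ - 2*I*1/(2*I)/6 = ⅓ - ⅙*1 = ⅓ - ⅙ = ⅙)
-19580/9866 + (U(g) - 6652)/(-1987 + 16473) = -19580/9866 + (⅙ - 6652)/(-1987 + 16473) = -19580*1/9866 - 39911/6/14486 = -9790/4933 - 39911/6*1/14486 = -9790/4933 - 39911/86916 = -1047788603/428756628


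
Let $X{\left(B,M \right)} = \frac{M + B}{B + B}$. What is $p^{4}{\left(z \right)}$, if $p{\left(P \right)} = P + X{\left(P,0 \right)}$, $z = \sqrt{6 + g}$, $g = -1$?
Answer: $\frac{521}{16} + \frac{21 \sqrt{5}}{2} \approx 56.041$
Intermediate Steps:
$X{\left(B,M \right)} = \frac{B + M}{2 B}$
$z = \sqrt{5}$ ($z = \sqrt{6 - 1} = \sqrt{5} \approx 2.2361$)
$p{\left(P \right)} = \frac{1}{2} + P$ ($p{\left(P \right)} = P + \frac{P + 0}{2 P} = P + \frac{P}{2 P} = P + \frac{1}{2} = \frac{1}{2} + P$)
$p^{4}{\left(z \right)} = \left(\frac{1}{2} + \sqrt{5}\right)^{4}$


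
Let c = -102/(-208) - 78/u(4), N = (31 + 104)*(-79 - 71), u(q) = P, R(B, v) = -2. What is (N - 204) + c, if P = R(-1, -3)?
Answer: -2123109/104 ≈ -20415.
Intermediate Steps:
P = -2
u(q) = -2
N = -20250 (N = 135*(-150) = -20250)
c = 4107/104 (c = -102/(-208) - 78/(-2) = -102*(-1/208) - 78*(-½) = 51/104 + 39 = 4107/104 ≈ 39.490)
(N - 204) + c = (-20250 - 204) + 4107/104 = -20454 + 4107/104 = -2123109/104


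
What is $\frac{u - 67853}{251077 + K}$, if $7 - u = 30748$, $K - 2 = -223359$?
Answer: $- \frac{49297}{13860} \approx -3.5568$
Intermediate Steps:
$K = -223357$ ($K = 2 - 223359 = -223357$)
$u = -30741$ ($u = 7 - 30748 = -30741$)
$\frac{u - 67853}{251077 + K} = \frac{-30741 - 67853}{251077 - 223357} = - \frac{98594}{27720} = \left(-98594\right) \frac{1}{27720} = - \frac{49297}{13860}$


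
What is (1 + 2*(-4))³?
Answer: -343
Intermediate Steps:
(1 + 2*(-4))³ = (1 - 8)³ = (-7)³ = -343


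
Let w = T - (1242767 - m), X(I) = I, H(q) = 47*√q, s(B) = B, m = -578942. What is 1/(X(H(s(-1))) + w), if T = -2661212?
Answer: -4482921/20096580694450 - 47*I/20096580694450 ≈ -2.2307e-7 - 2.3387e-12*I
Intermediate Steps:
w = -4482921 (w = -2661212 - (1242767 - 1*(-578942)) = -2661212 - (1242767 + 578942) = -2661212 - 1*1821709 = -2661212 - 1821709 = -4482921)
1/(X(H(s(-1))) + w) = 1/(47*√(-1) - 4482921) = 1/(47*I - 4482921) = 1/(-4482921 + 47*I) = (-4482921 - 47*I)/20096580694450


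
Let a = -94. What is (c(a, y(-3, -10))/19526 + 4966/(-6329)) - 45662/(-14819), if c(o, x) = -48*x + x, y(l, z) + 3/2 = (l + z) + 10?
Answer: 8451616043261/3662665640452 ≈ 2.3075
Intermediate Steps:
y(l, z) = 17/2 + l + z (y(l, z) = -3/2 + ((l + z) + 10) = -3/2 + (10 + l + z) = 17/2 + l + z)
c(o, x) = -47*x
(c(a, y(-3, -10))/19526 + 4966/(-6329)) - 45662/(-14819) = (-47*(17/2 - 3 - 10)/19526 + 4966/(-6329)) - 45662/(-14819) = (-47*(-9/2)*(1/19526) + 4966*(-1/6329)) - 45662*(-1/14819) = ((423/2)*(1/19526) - 4966/6329) + 45662/14819 = (423/39052 - 4966/6329) + 45662/14819 = -191255065/247160108 + 45662/14819 = 8451616043261/3662665640452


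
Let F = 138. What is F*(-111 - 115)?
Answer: -31188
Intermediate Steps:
F*(-111 - 115) = 138*(-111 - 115) = 138*(-226) = -31188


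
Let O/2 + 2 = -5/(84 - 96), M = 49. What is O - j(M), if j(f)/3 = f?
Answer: -901/6 ≈ -150.17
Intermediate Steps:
O = -19/6 (O = -4 + 2*(-5/(84 - 96)) = -4 + 2*(-5/(-12)) = -4 + 2*(-1/12*(-5)) = -4 + 2*(5/12) = -4 + ⅚ = -19/6 ≈ -3.1667)
j(f) = 3*f
O - j(M) = -19/6 - 3*49 = -19/6 - 1*147 = -19/6 - 147 = -901/6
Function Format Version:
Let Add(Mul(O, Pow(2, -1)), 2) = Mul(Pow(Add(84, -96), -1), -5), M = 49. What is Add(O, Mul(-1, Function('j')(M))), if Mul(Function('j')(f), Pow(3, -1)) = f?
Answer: Rational(-901, 6) ≈ -150.17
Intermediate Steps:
O = Rational(-19, 6) (O = Add(-4, Mul(2, Mul(Pow(Add(84, -96), -1), -5))) = Add(-4, Mul(2, Mul(Pow(-12, -1), -5))) = Add(-4, Mul(2, Mul(Rational(-1, 12), -5))) = Add(-4, Mul(2, Rational(5, 12))) = Add(-4, Rational(5, 6)) = Rational(-19, 6) ≈ -3.1667)
Function('j')(f) = Mul(3, f)
Add(O, Mul(-1, Function('j')(M))) = Add(Rational(-19, 6), Mul(-1, Mul(3, 49))) = Add(Rational(-19, 6), Mul(-1, 147)) = Add(Rational(-19, 6), -147) = Rational(-901, 6)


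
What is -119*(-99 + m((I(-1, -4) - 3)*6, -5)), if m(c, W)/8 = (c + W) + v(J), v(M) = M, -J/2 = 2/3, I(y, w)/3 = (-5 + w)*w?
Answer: -1745849/3 ≈ -5.8195e+5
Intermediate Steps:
I(y, w) = 3*w*(-5 + w) (I(y, w) = 3*((-5 + w)*w) = 3*(w*(-5 + w)) = 3*w*(-5 + w))
J = -4/3 ≈ -1.3333
m(c, W) = -32/3 + 8*W + 8*c (m(c, W) = 8*((c + W) - 4/3) = 8*((W + c) - 4/3) = 8*(-4/3 + W + c) = -32/3 + 8*W + 8*c)
-119*(-99 + m((I(-1, -4) - 3)*6, -5)) = -119*(-99 + (-32/3 + 8*(-5) + 8*((3*(-4)*(-5 - 4) - 3)*6))) = -119*(-99 + (-32/3 - 40 + 8*((3*(-4)*(-9) - 3)*6))) = -119*(-99 + (-32/3 - 40 + 8*((108 - 3)*6))) = -119*(-99 + (-32/3 - 40 + 8*(105*6))) = -119*(-99 + (-32/3 - 40 + 8*630)) = -119*(-99 + (-32/3 - 40 + 5040)) = -119*(-99 + 14968/3) = -119*14671/3 = -1745849/3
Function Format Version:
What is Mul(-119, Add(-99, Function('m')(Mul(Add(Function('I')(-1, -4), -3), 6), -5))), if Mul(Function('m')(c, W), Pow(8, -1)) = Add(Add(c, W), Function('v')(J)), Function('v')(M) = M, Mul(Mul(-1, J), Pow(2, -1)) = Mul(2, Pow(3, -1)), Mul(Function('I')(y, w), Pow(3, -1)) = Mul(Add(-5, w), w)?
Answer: Rational(-1745849, 3) ≈ -5.8195e+5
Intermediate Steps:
Function('I')(y, w) = Mul(3, w, Add(-5, w)) (Function('I')(y, w) = Mul(3, Mul(Add(-5, w), w)) = Mul(3, Mul(w, Add(-5, w))) = Mul(3, w, Add(-5, w)))
J = Rational(-4, 3) (J = Mul(-2, Mul(2, Pow(3, -1))) = Mul(-2, Mul(2, Rational(1, 3))) = Mul(-2, Rational(2, 3)) = Rational(-4, 3) ≈ -1.3333)
Function('m')(c, W) = Add(Rational(-32, 3), Mul(8, W), Mul(8, c)) (Function('m')(c, W) = Mul(8, Add(Add(c, W), Rational(-4, 3))) = Mul(8, Add(Add(W, c), Rational(-4, 3))) = Mul(8, Add(Rational(-4, 3), W, c)) = Add(Rational(-32, 3), Mul(8, W), Mul(8, c)))
Mul(-119, Add(-99, Function('m')(Mul(Add(Function('I')(-1, -4), -3), 6), -5))) = Mul(-119, Add(-99, Add(Rational(-32, 3), Mul(8, -5), Mul(8, Mul(Add(Mul(3, -4, Add(-5, -4)), -3), 6))))) = Mul(-119, Add(-99, Add(Rational(-32, 3), -40, Mul(8, Mul(Add(Mul(3, -4, -9), -3), 6))))) = Mul(-119, Add(-99, Add(Rational(-32, 3), -40, Mul(8, Mul(Add(108, -3), 6))))) = Mul(-119, Add(-99, Add(Rational(-32, 3), -40, Mul(8, Mul(105, 6))))) = Mul(-119, Add(-99, Add(Rational(-32, 3), -40, Mul(8, 630)))) = Mul(-119, Add(-99, Add(Rational(-32, 3), -40, 5040))) = Mul(-119, Add(-99, Rational(14968, 3))) = Mul(-119, Rational(14671, 3)) = Rational(-1745849, 3)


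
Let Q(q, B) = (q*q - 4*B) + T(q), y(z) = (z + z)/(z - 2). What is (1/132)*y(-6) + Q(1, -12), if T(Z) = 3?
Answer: 4577/88 ≈ 52.011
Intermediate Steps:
y(z) = 2*z/(-2 + z) (y(z) = (2*z)/(-2 + z) = 2*z/(-2 + z))
Q(q, B) = 3 + q**2 - 4*B (Q(q, B) = (q*q - 4*B) + 3 = (q**2 - 4*B) + 3 = 3 + q**2 - 4*B)
(1/132)*y(-6) + Q(1, -12) = (1/132)*(2*(-6)/(-2 - 6)) + (3 + 1**2 - 4*(-12)) = (1*(1/132))*(2*(-6)/(-8)) + (3 + 1 + 48) = (2*(-6)*(-1/8))/132 + 52 = (1/132)*(3/2) + 52 = 1/88 + 52 = 4577/88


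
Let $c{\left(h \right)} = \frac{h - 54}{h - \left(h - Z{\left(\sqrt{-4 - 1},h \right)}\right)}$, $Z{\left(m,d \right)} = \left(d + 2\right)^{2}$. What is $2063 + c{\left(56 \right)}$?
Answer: $\frac{3469967}{1682} \approx 2063.0$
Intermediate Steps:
$Z{\left(m,d \right)} = \left(2 + d\right)^{2}$
$c{\left(h \right)} = \frac{-54 + h}{\left(2 + h\right)^{2}}$ ($c{\left(h \right)} = \frac{h - 54}{h - \left(h - \left(2 + h\right)^{2}\right)} = \frac{-54 + h}{\left(2 + h\right)^{2}}$)
$2063 + c{\left(56 \right)} = 2063 + \frac{-54 + 56}{\left(2 + 56\right)^{2}} = 2063 + \frac{1}{3364} \cdot 2 = 2063 + \frac{1}{1682} = \frac{3469967}{1682}$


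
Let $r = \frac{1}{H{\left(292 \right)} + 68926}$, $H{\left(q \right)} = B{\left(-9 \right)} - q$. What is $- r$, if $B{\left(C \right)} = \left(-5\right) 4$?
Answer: $- \frac{1}{68614} \approx -1.4574 \cdot 10^{-5}$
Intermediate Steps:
$B{\left(C \right)} = -20$
$H{\left(q \right)} = -20 - q$
$r = \frac{1}{68614}$ ($r = \frac{1}{\left(-20 - 292\right) + 68926} = \frac{1}{-312 + 68926} = \frac{1}{68614} \approx 1.4574 \cdot 10^{-5}$)
$- r = \left(-1\right) \frac{1}{68614} = - \frac{1}{68614}$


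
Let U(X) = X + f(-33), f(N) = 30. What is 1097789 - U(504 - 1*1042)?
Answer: 1098297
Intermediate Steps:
U(X) = 30 + X (U(X) = X + 30 = 30 + X)
1097789 - U(504 - 1*1042) = 1097789 - (30 + (504 - 1*1042)) = 1097789 - (30 + (504 - 1042)) = 1097789 - (30 - 538) = 1097789 - 1*(-508) = 1097789 + 508 = 1098297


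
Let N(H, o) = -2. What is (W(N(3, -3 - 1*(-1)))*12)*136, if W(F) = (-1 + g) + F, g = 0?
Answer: -4896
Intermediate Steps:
W(F) = -1 + F (W(F) = (-1 + 0) + F = -1 + F)
(W(N(3, -3 - 1*(-1)))*12)*136 = ((-1 - 2)*12)*136 = -3*12*136 = -36*136 = -4896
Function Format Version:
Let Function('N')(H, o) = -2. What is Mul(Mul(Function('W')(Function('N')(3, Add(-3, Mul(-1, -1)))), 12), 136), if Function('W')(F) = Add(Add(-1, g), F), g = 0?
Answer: -4896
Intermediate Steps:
Function('W')(F) = Add(-1, F) (Function('W')(F) = Add(Add(-1, 0), F) = Add(-1, F))
Mul(Mul(Function('W')(Function('N')(3, Add(-3, Mul(-1, -1)))), 12), 136) = Mul(Mul(Add(-1, -2), 12), 136) = Mul(Mul(-3, 12), 136) = Mul(-36, 136) = -4896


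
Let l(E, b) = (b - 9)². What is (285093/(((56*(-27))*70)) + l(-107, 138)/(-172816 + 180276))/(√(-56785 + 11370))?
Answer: 676871*I*√45415/66403996400 ≈ 0.0021723*I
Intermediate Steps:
l(E, b) = (-9 + b)²
(285093/(((56*(-27))*70)) + l(-107, 138)/(-172816 + 180276))/(√(-56785 + 11370)) = (285093/(((56*(-27))*70)) + (-9 + 138)²/(-172816 + 180276))/(√(-56785 + 11370)) = (285093/((-1512*70)) + 129²/7460)/(√(-45415)) = (285093/(-105840) + 16641*(1/7460))/((I*√45415)) = (285093*(-1/105840) + 16641/7460)*(-I*√45415/45415) = (-10559/3920 + 16641/7460)*(-I*√45415/45415) = -(-676871)*I*√45415/66403996400 = 676871*I*√45415/66403996400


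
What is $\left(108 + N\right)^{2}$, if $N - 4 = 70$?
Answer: $33124$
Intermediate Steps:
$N = 74$ ($N = 4 + 70 = 74$)
$\left(108 + N\right)^{2} = \left(108 + 74\right)^{2} = 182^{2} = 33124$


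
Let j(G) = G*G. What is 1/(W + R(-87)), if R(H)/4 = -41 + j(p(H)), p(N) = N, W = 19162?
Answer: 1/49274 ≈ 2.0295e-5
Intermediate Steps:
j(G) = G**2
R(H) = -164 + 4*H**2 (R(H) = 4*(-41 + H**2) = -164 + 4*H**2)
1/(W + R(-87)) = 1/(19162 + (-164 + 4*(-87)**2)) = 1/(19162 + (-164 + 4*7569)) = 1/(19162 + (-164 + 30276)) = 1/(19162 + 30112) = 1/49274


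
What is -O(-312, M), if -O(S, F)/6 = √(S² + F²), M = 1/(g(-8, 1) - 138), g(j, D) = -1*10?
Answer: 3*√2132222977/74 ≈ 1872.0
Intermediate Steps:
g(j, D) = -10
M = -1/148 (M = 1/(-10 - 138) = 1/(-148) = -1/148 ≈ -0.0067568)
O(S, F) = -6*√(F² + S²) (O(S, F) = -6*√(S² + F²) = -6*√(F² + S²))
-O(-312, M) = -(-6)*√((-1/148)² + (-312)²) = -(-6)*√(1/21904 + 97344) = -(-6)*√(2132222977/21904) = -(-6)*√2132222977/148 = -(-3)*√2132222977/74 = 3*√2132222977/74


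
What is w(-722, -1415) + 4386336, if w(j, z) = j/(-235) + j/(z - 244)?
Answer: 1710080252108/389865 ≈ 4.3863e+6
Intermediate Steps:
w(j, z) = -j/235 + j/(-244 + z) (w(j, z) = j*(-1/235) + j/(-244 + z) = -j/235 + j/(-244 + z))
w(-722, -1415) + 4386336 = (1/235)*(-722)*(479 - 1*(-1415))/(-244 - 1415) + 4386336 = (1/235)*(-722)*(479 + 1415)/(-1659) + 4386336 = (1/235)*(-722)*(-1/1659)*1894 + 4386336 = 1367468/389865 + 4386336 = 1710080252108/389865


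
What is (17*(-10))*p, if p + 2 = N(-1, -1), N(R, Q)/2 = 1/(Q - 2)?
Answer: 1360/3 ≈ 453.33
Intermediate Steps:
N(R, Q) = 2/(-2 + Q) (N(R, Q) = 2/(Q - 2) = 2/(-2 + Q))
p = -8/3 (p = -2 + 2/(-2 - 1) = -2 + 2/(-3) = -2 + 2*(-1/3) = -2 - 2/3 = -8/3 ≈ -2.6667)
(17*(-10))*p = (17*(-10))*(-8/3) = -170*(-8/3) = 1360/3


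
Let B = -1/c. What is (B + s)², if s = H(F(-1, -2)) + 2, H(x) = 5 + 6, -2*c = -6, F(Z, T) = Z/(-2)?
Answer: 1444/9 ≈ 160.44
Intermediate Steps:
F(Z, T) = -Z/2 (F(Z, T) = Z*(-½) = -Z/2)
c = 3 (c = -½*(-6) = 3)
H(x) = 11
s = 13 (s = 11 + 2 = 13)
B = -⅓ (B = -1/3 = -1*⅓ = -⅓ ≈ -0.33333)
(B + s)² = (-⅓ + 13)² = (38/3)² = 1444/9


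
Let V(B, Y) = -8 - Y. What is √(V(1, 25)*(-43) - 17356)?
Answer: I*√15937 ≈ 126.24*I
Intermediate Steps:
√(V(1, 25)*(-43) - 17356) = √((-8 - 1*25)*(-43) - 17356) = √((-8 - 25)*(-43) - 17356) = √(-33*(-43) - 17356) = √(1419 - 17356) = √(-15937) = I*√15937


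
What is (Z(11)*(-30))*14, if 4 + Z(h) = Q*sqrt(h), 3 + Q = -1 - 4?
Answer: 1680 + 3360*sqrt(11) ≈ 12824.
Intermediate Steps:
Q = -8 (Q = -3 + (-1 - 4) = -3 - 5 = -8)
Z(h) = -4 - 8*sqrt(h)
(Z(11)*(-30))*14 = ((-4 - 8*sqrt(11))*(-30))*14 = (120 + 240*sqrt(11))*14 = 1680 + 3360*sqrt(11)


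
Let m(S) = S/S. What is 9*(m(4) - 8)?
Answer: -63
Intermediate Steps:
m(S) = 1
9*(m(4) - 8) = 9*(1 - 8) = 9*(-7) = -63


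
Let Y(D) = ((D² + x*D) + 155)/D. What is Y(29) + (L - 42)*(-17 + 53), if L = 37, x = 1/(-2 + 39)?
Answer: -156259/1073 ≈ -145.63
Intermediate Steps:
x = 1/37 ≈ 0.027027
Y(D) = (155 + D² + D/37)/D (Y(D) = ((D² + D/37) + 155)/D = (155 + D² + D/37)/D)
Y(29) + (L - 42)*(-17 + 53) = (1/37 + 29 + 155/29) + (37 - 42)*(-17 + 53) = (1/37 + 29 + 155*(1/29)) - 5*36 = (1/37 + 29 + 155/29) - 180 = 36881/1073 - 180 = -156259/1073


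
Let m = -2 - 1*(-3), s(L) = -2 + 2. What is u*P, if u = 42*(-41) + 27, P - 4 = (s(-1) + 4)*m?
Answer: -13560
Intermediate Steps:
s(L) = 0
m = 1 (m = -2 + 3 = 1)
P = 8 (P = 4 + (0 + 4)*1 = 4 + 4*1 = 4 + 4 = 8)
u = -1695 (u = -1722 + 27 = -1695)
u*P = -1695*8 = -13560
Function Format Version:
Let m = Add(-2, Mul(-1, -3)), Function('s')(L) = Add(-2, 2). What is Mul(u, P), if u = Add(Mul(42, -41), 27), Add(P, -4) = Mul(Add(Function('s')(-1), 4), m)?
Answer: -13560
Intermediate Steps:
Function('s')(L) = 0
m = 1 (m = Add(-2, 3) = 1)
P = 8 (P = Add(4, Mul(Add(0, 4), 1)) = Add(4, Mul(4, 1)) = Add(4, 4) = 8)
u = -1695 (u = Add(-1722, 27) = -1695)
Mul(u, P) = Mul(-1695, 8) = -13560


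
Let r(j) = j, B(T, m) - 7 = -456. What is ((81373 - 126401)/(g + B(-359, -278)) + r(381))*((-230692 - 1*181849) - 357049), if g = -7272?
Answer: -2298556771110/7721 ≈ -2.9770e+8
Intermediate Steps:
B(T, m) = -449 (B(T, m) = 7 - 456 = -449)
((81373 - 126401)/(g + B(-359, -278)) + r(381))*((-230692 - 1*181849) - 357049) = ((81373 - 126401)/(-7272 - 449) + 381)*((-230692 - 1*181849) - 357049) = (-45028/(-7721) + 381)*((-230692 - 181849) - 357049) = (-45028*(-1/7721) + 381)*(-412541 - 357049) = (45028/7721 + 381)*(-769590) = (2986729/7721)*(-769590) = -2298556771110/7721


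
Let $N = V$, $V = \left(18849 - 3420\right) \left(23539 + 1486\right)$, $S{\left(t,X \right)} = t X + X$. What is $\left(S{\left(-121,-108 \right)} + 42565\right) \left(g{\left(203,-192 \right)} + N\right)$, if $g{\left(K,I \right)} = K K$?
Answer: $21441086135350$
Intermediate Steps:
$g{\left(K,I \right)} = K^{2}$
$S{\left(t,X \right)} = X + X t$ ($S{\left(t,X \right)} = X t + X = X + X t$)
$V = 386110725$ ($V = 15429 \cdot 25025 = 386110725$)
$N = 386110725$
$\left(S{\left(-121,-108 \right)} + 42565\right) \left(g{\left(203,-192 \right)} + N\right) = \left(- 108 \left(1 - 121\right) + 42565\right) \left(203^{2} + 386110725\right) = \left(\left(-108\right) \left(-120\right) + 42565\right) \left(41209 + 386110725\right) = \left(12960 + 42565\right) 386151934 = 55525 \cdot 386151934 = 21441086135350$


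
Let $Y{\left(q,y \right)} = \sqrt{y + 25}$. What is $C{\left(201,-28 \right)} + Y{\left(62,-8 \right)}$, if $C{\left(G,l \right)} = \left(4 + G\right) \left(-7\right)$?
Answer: $-1435 + \sqrt{17} \approx -1430.9$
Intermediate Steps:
$Y{\left(q,y \right)} = \sqrt{25 + y}$
$C{\left(G,l \right)} = -28 - 7 G$
$C{\left(201,-28 \right)} + Y{\left(62,-8 \right)} = \left(-28 - 1407\right) + \sqrt{25 - 8} = \left(-28 - 1407\right) + \sqrt{17} = -1435 + \sqrt{17}$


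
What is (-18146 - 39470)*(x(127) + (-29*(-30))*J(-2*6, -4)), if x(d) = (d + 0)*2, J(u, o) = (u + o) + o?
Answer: 987883936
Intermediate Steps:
J(u, o) = u + 2*o (J(u, o) = (o + u) + o = u + 2*o)
x(d) = 2*d (x(d) = d*2 = 2*d)
(-18146 - 39470)*(x(127) + (-29*(-30))*J(-2*6, -4)) = (-18146 - 39470)*(2*127 + (-29*(-30))*(-2*6 + 2*(-4))) = -57616*(254 + 870*(-12 - 8)) = -57616*(254 + 870*(-20)) = -57616*(254 - 17400) = -57616*(-17146) = 987883936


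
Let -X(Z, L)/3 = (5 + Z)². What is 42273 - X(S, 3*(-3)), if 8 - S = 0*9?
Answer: 42780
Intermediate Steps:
S = 8 (S = 8 - 0*9 = 8 - 1*0 = 8 + 0 = 8)
X(Z, L) = -3*(5 + Z)²
42273 - X(S, 3*(-3)) = 42273 - (-3)*(5 + 8)² = 42273 - (-3)*13² = 42273 - (-3)*169 = 42273 - 1*(-507) = 42273 + 507 = 42780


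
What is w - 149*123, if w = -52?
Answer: -18379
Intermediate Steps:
w - 149*123 = -52 - 149*123 = -52 - 18327 = -18379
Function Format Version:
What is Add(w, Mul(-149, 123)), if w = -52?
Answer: -18379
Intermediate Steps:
Add(w, Mul(-149, 123)) = Add(-52, Mul(-149, 123)) = Add(-52, -18327) = -18379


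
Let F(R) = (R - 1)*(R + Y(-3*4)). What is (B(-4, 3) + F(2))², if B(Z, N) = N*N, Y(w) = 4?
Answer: 225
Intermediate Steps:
B(Z, N) = N²
F(R) = (-1 + R)*(4 + R) (F(R) = (R - 1)*(R + 4) = (-1 + R)*(4 + R))
(B(-4, 3) + F(2))² = (3² + (-4 + 2² + 3*2))² = (9 + (-4 + 4 + 6))² = (9 + 6)² = 15² = 225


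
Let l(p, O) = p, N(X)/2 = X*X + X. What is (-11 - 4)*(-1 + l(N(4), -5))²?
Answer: -22815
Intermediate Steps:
N(X) = 2*X + 2*X² (N(X) = 2*(X*X + X) = 2*(X² + X) = 2*(X + X²) = 2*X + 2*X²)
(-11 - 4)*(-1 + l(N(4), -5))² = (-11 - 4)*(-1 + 2*4*(1 + 4))² = -15*(-1 + 2*4*5)² = -15*(-1 + 40)² = -15*39² = -15*1521 = -22815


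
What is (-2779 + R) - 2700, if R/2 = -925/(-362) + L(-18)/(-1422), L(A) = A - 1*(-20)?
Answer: -704440676/128691 ≈ -5473.9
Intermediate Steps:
L(A) = 20 + A (L(A) = A + 20 = 20 + A)
R = 657313/128691 (R = 2*(-925/(-362) + (20 - 18)/(-1422)) = 2*(-925*(-1/362) + 2*(-1/1422)) = 2*(925/362 - 1/711) = 2*(657313/257382) = 657313/128691 ≈ 5.1077)
(-2779 + R) - 2700 = (-2779 + 657313/128691) - 2700 = -356974976/128691 - 2700 = -704440676/128691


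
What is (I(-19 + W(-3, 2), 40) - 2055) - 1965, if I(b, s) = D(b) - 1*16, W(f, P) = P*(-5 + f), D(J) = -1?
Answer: -4037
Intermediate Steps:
I(b, s) = -17 (I(b, s) = -1 - 1*16 = -1 - 16 = -17)
(I(-19 + W(-3, 2), 40) - 2055) - 1965 = (-17 - 2055) - 1965 = -2072 - 1965 = -4037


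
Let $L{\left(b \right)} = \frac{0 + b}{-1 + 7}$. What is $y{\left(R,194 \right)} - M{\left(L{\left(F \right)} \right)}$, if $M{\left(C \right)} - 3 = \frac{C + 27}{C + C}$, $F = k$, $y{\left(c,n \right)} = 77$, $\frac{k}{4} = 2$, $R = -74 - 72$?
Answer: $\frac{507}{8} \approx 63.375$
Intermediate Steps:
$R = -146$
$k = 8$ ($k = 4 \cdot 2 = 8$)
$F = 8$
$L{\left(b \right)} = \frac{b}{6}$
$M{\left(C \right)} = 3 + \frac{27 + C}{2 C}$ ($M{\left(C \right)} = 3 + \frac{C + 27}{C + C} = 3 + \frac{27 + C}{2 C}$)
$y{\left(R,194 \right)} - M{\left(L{\left(F \right)} \right)} = 77 - \frac{27 + 7 \cdot \frac{1}{6} \cdot 8}{2 \cdot \frac{1}{6} \cdot 8} = 77 - \frac{27 + 7 \cdot \frac{4}{3}}{2 \cdot \frac{4}{3}} = 77 - \frac{1}{2} \cdot \frac{3}{4} \left(27 + \frac{28}{3}\right) = 77 - \frac{1}{2} \cdot \frac{3}{4} \cdot \frac{109}{3} = 77 - \frac{109}{8} = \frac{507}{8}$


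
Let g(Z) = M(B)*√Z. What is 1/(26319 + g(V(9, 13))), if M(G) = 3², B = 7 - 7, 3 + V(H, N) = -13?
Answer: 8773/230897019 - 4*I/76965673 ≈ 3.7995e-5 - 5.1971e-8*I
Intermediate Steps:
V(H, N) = -16 (V(H, N) = -3 - 13 = -16)
B = 0
M(G) = 9
g(Z) = 9*√Z
1/(26319 + g(V(9, 13))) = 1/(26319 + 9*√(-16)) = 1/(26319 + 9*(4*I)) = 1/(26319 + 36*I) = (26319 - 36*I)/692691057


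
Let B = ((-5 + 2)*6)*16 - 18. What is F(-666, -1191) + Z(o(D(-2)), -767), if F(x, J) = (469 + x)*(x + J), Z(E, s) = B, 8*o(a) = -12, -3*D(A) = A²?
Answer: 365523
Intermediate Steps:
D(A) = -A²/3
o(a) = -3/2 (o(a) = (⅛)*(-12) = -3/2)
B = -306 (B = -3*6*16 - 18 = -18*16 - 18 = -288 - 18 = -306)
Z(E, s) = -306
F(x, J) = (469 + x)*(J + x)
F(-666, -1191) + Z(o(D(-2)), -767) = ((-666)² + 469*(-1191) + 469*(-666) - 1191*(-666)) - 306 = (443556 - 558579 - 312354 + 793206) - 306 = 365829 - 306 = 365523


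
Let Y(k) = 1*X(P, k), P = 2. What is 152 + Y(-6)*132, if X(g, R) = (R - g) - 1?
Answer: -1036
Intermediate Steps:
X(g, R) = -1 + R - g
Y(k) = -3 + k (Y(k) = 1*(-1 + k - 1*2) = 1*(-1 + k - 2) = 1*(-3 + k) = -3 + k)
152 + Y(-6)*132 = 152 + (-3 - 6)*132 = 152 - 9*132 = 152 - 1188 = -1036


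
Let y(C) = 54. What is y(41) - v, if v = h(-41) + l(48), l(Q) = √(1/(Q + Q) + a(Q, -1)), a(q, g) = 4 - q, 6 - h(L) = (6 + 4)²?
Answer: 148 - I*√25338/24 ≈ 148.0 - 6.6325*I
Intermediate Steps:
h(L) = -94 (h(L) = 6 - (6 + 4)² = 6 - 1*10² = 6 - 1*100 = 6 - 100 = -94)
l(Q) = √(4 + 1/(2*Q) - Q) (l(Q) = √(1/(Q + Q) + (4 - Q)) = √(1/(2*Q) + (4 - Q)) = √(4 + 1/(2*Q) - Q))
v = -94 + I*√25338/24 (v = -94 + √(16 - 4*48 + 2/48)/2 = -94 + √(16 - 192 + 2*(1/48))/2 = -94 + √(16 - 192 + 1/24)/2 = -94 + √(-4223/24)/2 = -94 + (I*√25338/12)/2 = -94 + I*√25338/24 ≈ -94.0 + 6.6325*I)
y(41) - v = 54 - (-94 + I*√25338/24) = 54 + (94 - I*√25338/24) = 148 - I*√25338/24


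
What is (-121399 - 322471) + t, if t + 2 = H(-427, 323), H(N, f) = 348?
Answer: -443524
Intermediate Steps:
t = 346 (t = -2 + 348 = 346)
(-121399 - 322471) + t = (-121399 - 322471) + 346 = -443870 + 346 = -443524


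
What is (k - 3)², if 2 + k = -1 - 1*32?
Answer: 1444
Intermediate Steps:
k = -35 (k = -2 + (-1 - 1*32) = -2 + (-1 - 32) = -2 - 33 = -35)
(k - 3)² = (-35 - 3)² = (-38)² = 1444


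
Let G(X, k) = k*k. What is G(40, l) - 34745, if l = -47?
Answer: -32536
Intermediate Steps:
G(X, k) = k**2
G(40, l) - 34745 = (-47)**2 - 34745 = 2209 - 34745 = -32536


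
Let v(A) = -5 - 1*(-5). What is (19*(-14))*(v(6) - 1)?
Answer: 266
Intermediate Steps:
v(A) = 0 (v(A) = -5 + 5 = 0)
(19*(-14))*(v(6) - 1) = (19*(-14))*(0 - 1) = -266*(-1) = 266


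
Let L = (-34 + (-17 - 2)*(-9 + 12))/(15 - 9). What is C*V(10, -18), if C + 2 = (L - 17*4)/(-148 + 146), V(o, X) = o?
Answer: 2375/6 ≈ 395.83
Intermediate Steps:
L = -91/6 (L = (-34 - 19*3)/6 = (-34 - 57)*(1/6) = -91*1/6 = -91/6 ≈ -15.167)
C = 475/12 (C = -2 + (-91/6 - 17*4)/(-148 + 146) = -2 + (-91/6 - 68)/(-2) = -2 - 499/6*(-1/2) = -2 + 499/12 = 475/12 ≈ 39.583)
C*V(10, -18) = (475/12)*10 = 2375/6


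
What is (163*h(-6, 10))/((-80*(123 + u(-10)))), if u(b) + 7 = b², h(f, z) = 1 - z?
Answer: 163/1920 ≈ 0.084896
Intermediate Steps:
u(b) = -7 + b²
(163*h(-6, 10))/((-80*(123 + u(-10)))) = (163*(1 - 1*10))/((-80*(123 + (-7 + (-10)²)))) = (163*(1 - 10))/((-80*(123 + (-7 + 100)))) = (163*(-9))/((-80*(123 + 93))) = -1467/((-80*216)) = -1467/(-17280) = -1467*(-1/17280) = 163/1920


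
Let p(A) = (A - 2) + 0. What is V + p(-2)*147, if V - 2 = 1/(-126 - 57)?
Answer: -107239/183 ≈ -586.01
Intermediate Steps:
p(A) = -2 + A (p(A) = (-2 + A) + 0 = -2 + A)
V = 365/183 (V = 2 + 1/(-126 - 57) = 2 + 1/(-183) = 2 - 1/183 = 365/183 ≈ 1.9945)
V + p(-2)*147 = 365/183 + (-2 - 2)*147 = 365/183 - 4*147 = 365/183 - 588 = -107239/183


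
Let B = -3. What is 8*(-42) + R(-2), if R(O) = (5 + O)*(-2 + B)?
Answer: -351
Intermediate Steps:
R(O) = -25 - 5*O (R(O) = (5 + O)*(-2 - 3) = (5 + O)*(-5) = -25 - 5*O)
8*(-42) + R(-2) = 8*(-42) + (-25 - 5*(-2)) = -336 + (-25 + 10) = -336 - 15 = -351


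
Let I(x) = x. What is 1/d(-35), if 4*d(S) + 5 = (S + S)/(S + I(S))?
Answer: -1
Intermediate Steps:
d(S) = -1 (d(S) = -5/4 + ((S + S)/(S + S))/4 = -5/4 + ((2*S)/((2*S)))/4 = -5/4 + ((2*S)*(1/(2*S)))/4 = -5/4 + (¼)*1 = -5/4 + ¼ = -1)
1/d(-35) = 1/(-1) = -1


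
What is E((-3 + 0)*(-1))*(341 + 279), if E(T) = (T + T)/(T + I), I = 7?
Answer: 372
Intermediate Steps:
E(T) = 2*T/(7 + T) (E(T) = (T + T)/(T + 7) = (2*T)/(7 + T) = 2*T/(7 + T))
E((-3 + 0)*(-1))*(341 + 279) = (2*((-3 + 0)*(-1))/(7 + (-3 + 0)*(-1)))*(341 + 279) = (2*(-3*(-1))/(7 - 3*(-1)))*620 = (2*3/(7 + 3))*620 = (2*3/10)*620 = (2*3*(⅒))*620 = (⅗)*620 = 372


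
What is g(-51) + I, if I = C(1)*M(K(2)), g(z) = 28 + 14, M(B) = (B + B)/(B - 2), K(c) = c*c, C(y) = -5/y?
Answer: 22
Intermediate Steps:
K(c) = c²
M(B) = 2*B/(-2 + B) (M(B) = (2*B)/(-2 + B) = 2*B/(-2 + B))
g(z) = 42
I = -20 (I = (-5/1)*(2*2²/(-2 + 2²)) = (-5*1)*(2*4/(-2 + 4)) = -10*4/2 = -5*4 = -20)
g(-51) + I = 42 - 20 = 22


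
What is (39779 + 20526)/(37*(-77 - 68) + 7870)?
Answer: 12061/501 ≈ 24.074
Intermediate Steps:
(39779 + 20526)/(37*(-77 - 68) + 7870) = 60305/(37*(-145) + 7870) = 60305/(-5365 + 7870) = 60305/2505 = 60305*(1/2505) = 12061/501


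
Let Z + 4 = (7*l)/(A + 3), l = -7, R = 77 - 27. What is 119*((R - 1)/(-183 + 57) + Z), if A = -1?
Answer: -30940/9 ≈ -3437.8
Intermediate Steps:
R = 50
Z = -57/2 (Z = -4 + (7*(-7))/(-1 + 3) = -4 - 49/2 = -57/2 ≈ -28.500)
119*((R - 1)/(-183 + 57) + Z) = 119*((50 - 1)/(-183 + 57) - 57/2) = 119*(49/(-126) - 57/2) = 119*(49*(-1/126) - 57/2) = 119*(-7/18 - 57/2) = 119*(-260/9) = -30940/9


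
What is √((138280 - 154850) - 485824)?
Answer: I*√502394 ≈ 708.8*I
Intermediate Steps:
√((138280 - 154850) - 485824) = √(-16570 - 485824) = √(-502394) = I*√502394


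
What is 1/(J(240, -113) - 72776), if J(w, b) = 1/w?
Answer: -240/17466239 ≈ -1.3741e-5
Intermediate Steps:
1/(J(240, -113) - 72776) = 1/(1/240 - 72776) = 1/(-17466239/240) = -240/17466239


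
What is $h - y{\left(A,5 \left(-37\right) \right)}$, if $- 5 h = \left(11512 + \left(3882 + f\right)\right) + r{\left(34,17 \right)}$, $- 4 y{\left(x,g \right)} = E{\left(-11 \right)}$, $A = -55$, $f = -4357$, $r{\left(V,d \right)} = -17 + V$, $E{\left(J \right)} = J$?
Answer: $- \frac{44271}{20} \approx -2213.6$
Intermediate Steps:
$y{\left(x,g \right)} = \frac{11}{4}$ ($y{\left(x,g \right)} = \left(- \frac{1}{4}\right) \left(-11\right) = \frac{11}{4}$)
$h = - \frac{11054}{5}$ ($h = - \frac{\left(11512 + \left(3882 - 4357\right)\right) + \left(-17 + 34\right)}{5} = - \frac{\left(11512 - 475\right) + 17}{5} = - \frac{11037 + 17}{5} = \left(- \frac{1}{5}\right) 11054 = - \frac{11054}{5} \approx -2210.8$)
$h - y{\left(A,5 \left(-37\right) \right)} = - \frac{11054}{5} - \frac{11}{4} = - \frac{44271}{20}$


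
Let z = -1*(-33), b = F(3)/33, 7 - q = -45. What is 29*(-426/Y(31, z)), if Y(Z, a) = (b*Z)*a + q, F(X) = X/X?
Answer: -12354/83 ≈ -148.84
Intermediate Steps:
F(X) = 1
q = 52 (q = 7 - 1*(-45) = 7 + 45 = 52)
b = 1/33 ≈ 0.030303
z = 33
Y(Z, a) = 52 + Z*a/33 (Y(Z, a) = (Z/33)*a + 52 = Z*a/33 + 52 = 52 + Z*a/33)
29*(-426/Y(31, z)) = 29*(-426/(52 + (1/33)*31*33)) = 29*(-426/(52 + 31)) = 29*(-426/83) = -12354/83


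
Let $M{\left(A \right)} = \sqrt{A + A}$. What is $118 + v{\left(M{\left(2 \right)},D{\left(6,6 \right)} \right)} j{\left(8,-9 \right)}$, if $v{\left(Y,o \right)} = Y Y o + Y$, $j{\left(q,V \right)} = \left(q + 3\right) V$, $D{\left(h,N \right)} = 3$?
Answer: $-1268$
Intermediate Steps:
$M{\left(A \right)} = \sqrt{2} \sqrt{A}$ ($M{\left(A \right)} = \sqrt{2 A} = \sqrt{2} \sqrt{A}$)
$j{\left(q,V \right)} = V \left(3 + q\right)$ ($j{\left(q,V \right)} = \left(3 + q\right) V = V \left(3 + q\right)$)
$v{\left(Y,o \right)} = Y + o Y^{2}$ ($v{\left(Y,o \right)} = Y^{2} o + Y = o Y^{2} + Y = Y + o Y^{2}$)
$118 + v{\left(M{\left(2 \right)},D{\left(6,6 \right)} \right)} j{\left(8,-9 \right)} = 118 + \sqrt{2} \sqrt{2} \left(1 + \sqrt{2} \sqrt{2} \cdot 3\right) \left(- 9 \left(3 + 8\right)\right) = 118 + 2 \left(1 + 2 \cdot 3\right) \left(\left(-9\right) 11\right) = 118 + 2 \left(1 + 6\right) \left(-99\right) = 118 + 2 \cdot 7 \left(-99\right) = 118 + 14 \left(-99\right) = 118 - 1386 = -1268$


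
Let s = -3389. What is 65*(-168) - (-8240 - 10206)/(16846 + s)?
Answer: -146931994/13457 ≈ -10919.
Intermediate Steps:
65*(-168) - (-8240 - 10206)/(16846 + s) = 65*(-168) - (-8240 - 10206)/(16846 - 3389) = -10920 - (-18446)/13457 = -10920 - 1*(-18446/13457) = -10920 + 18446/13457 = -146931994/13457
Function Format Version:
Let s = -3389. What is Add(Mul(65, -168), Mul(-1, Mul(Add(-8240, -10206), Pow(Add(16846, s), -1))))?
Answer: Rational(-146931994, 13457) ≈ -10919.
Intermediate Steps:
Add(Mul(65, -168), Mul(-1, Mul(Add(-8240, -10206), Pow(Add(16846, s), -1)))) = Add(Mul(65, -168), Mul(-1, Mul(Add(-8240, -10206), Pow(Add(16846, -3389), -1)))) = Add(-10920, Mul(-1, Mul(-18446, Pow(13457, -1)))) = Add(-10920, Mul(-1, Mul(-18446, Rational(1, 13457)))) = Add(-10920, Mul(-1, Rational(-18446, 13457))) = Add(-10920, Rational(18446, 13457)) = Rational(-146931994, 13457)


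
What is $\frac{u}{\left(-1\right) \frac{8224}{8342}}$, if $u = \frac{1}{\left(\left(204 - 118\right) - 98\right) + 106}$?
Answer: $- \frac{4171}{386528} \approx -0.010791$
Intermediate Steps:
$u = \frac{1}{94}$ ($u = \frac{1}{\left(86 - 98\right) + 106} = \frac{1}{-12 + 106} = \frac{1}{94} \approx 0.010638$)
$\frac{u}{\left(-1\right) \frac{8224}{8342}} = \frac{1}{\left(-1\right) \frac{8224}{8342}} \cdot \frac{1}{94} = \frac{1}{\left(-1\right) 8224 \cdot \frac{1}{8342}} \cdot \frac{1}{94} = \frac{1}{\left(-1\right) \frac{4112}{4171}} \cdot \frac{1}{94} = \frac{1}{- \frac{4112}{4171}} \cdot \frac{1}{94} = \left(- \frac{4171}{4112}\right) \frac{1}{94} = - \frac{4171}{386528}$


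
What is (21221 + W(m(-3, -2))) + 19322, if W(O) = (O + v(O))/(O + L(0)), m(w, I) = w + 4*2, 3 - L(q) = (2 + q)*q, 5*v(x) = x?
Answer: 162175/4 ≈ 40544.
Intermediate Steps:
v(x) = x/5
L(q) = 3 - q*(2 + q) (L(q) = 3 - (2 + q)*q = 3 - q*(2 + q))
m(w, I) = 8 + w (m(w, I) = w + 8 = 8 + w)
W(O) = 6*O/(5*(3 + O)) (W(O) = (O + O/5)/(O + (3 - 1*0² - 2*0)) = (6*O/5)/(O + (3 - 1*0 + 0)) = (6*O/5)/(O + (3 + 0 + 0)) = (6*O/5)/(O + 3) = (6*O/5)/(3 + O) = 6*O/(5*(3 + O)))
(21221 + W(m(-3, -2))) + 19322 = (21221 + 6*(8 - 3)/(5*(3 + (8 - 3)))) + 19322 = (21221 + (6/5)*5/(3 + 5)) + 19322 = (21221 + (6/5)*5/8) + 19322 = (21221 + (6/5)*5*(⅛)) + 19322 = (21221 + ¾) + 19322 = 84887/4 + 19322 = 162175/4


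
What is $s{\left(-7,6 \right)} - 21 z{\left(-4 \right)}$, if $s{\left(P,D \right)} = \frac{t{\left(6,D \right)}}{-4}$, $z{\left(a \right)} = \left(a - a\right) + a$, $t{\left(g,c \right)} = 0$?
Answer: $84$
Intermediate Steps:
$z{\left(a \right)} = a$ ($z{\left(a \right)} = 0 + a = a$)
$s{\left(P,D \right)} = 0$ ($s{\left(P,D \right)} = \frac{0}{-4} = 0 \left(- \frac{1}{4}\right) = 0$)
$s{\left(-7,6 \right)} - 21 z{\left(-4 \right)} = 0 - -84 = 0 + 84 = 84$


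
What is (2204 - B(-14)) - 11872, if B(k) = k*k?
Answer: -9864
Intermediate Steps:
B(k) = k**2
(2204 - B(-14)) - 11872 = (2204 - 1*(-14)**2) - 11872 = (2204 - 1*196) - 11872 = (2204 - 196) - 11872 = 2008 - 11872 = -9864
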